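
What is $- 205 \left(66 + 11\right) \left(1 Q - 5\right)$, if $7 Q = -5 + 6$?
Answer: $76670$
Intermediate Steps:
$Q = \frac{1}{7}$ ($Q = \frac{-5 + 6}{7} = \frac{1}{7} \cdot 1 = \frac{1}{7} \approx 0.14286$)
$- 205 \left(66 + 11\right) \left(1 Q - 5\right) = - 205 \left(66 + 11\right) \left(1 \cdot \frac{1}{7} - 5\right) = \left(-205\right) 77 \left(\frac{1}{7} - 5\right) = \left(-15785\right) \left(- \frac{34}{7}\right) = 76670$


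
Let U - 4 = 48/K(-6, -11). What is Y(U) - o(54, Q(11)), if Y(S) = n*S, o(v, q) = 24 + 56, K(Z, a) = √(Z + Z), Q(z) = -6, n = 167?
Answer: 588 - 1336*I*√3 ≈ 588.0 - 2314.0*I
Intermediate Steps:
K(Z, a) = √2*√Z (K(Z, a) = √(2*Z) = √2*√Z)
o(v, q) = 80
U = 4 - 8*I*√3 (U = 4 + 48/((√2*√(-6))) = 4 + 48/((√2*(I*√6))) = 4 + 48/((2*I*√3)) = 4 + 48*(-I*√3/6) = 4 - 8*I*√3 ≈ 4.0 - 13.856*I)
Y(S) = 167*S
Y(U) - o(54, Q(11)) = 167*(4 - 8*I*√3) - 1*80 = (668 - 1336*I*√3) - 80 = 588 - 1336*I*√3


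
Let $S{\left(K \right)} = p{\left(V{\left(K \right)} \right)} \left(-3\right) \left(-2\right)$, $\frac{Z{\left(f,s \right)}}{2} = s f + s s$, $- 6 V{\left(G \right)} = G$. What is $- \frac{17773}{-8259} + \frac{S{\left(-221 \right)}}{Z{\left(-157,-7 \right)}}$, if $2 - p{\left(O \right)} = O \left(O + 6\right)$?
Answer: $- \frac{24850103}{12641776} \approx -1.9657$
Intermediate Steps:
$V{\left(G \right)} = - \frac{G}{6}$
$p{\left(O \right)} = 2 - O \left(6 + O\right)$ ($p{\left(O \right)} = 2 - O \left(O + 6\right) = 2 - O \left(6 + O\right)$)
$Z{\left(f,s \right)} = 2 s^{2} + 2 f s$ ($Z{\left(f,s \right)} = 2 \left(s f + s s\right) = 2 \left(f s + s^{2}\right) = 2 \left(s^{2} + f s\right) = 2 s^{2} + 2 f s$)
$S{\left(K \right)} = 12 + 6 K - \frac{K^{2}}{6}$ ($S{\left(K \right)} = \left(2 - \left(- \frac{K}{6}\right)^{2} - 6 \left(- \frac{K}{6}\right)\right) \left(-3\right) \left(-2\right) = \left(2 - \frac{K^{2}}{36} + K\right) \left(-3\right) \left(-2\right) = \left(2 + K - \frac{K^{2}}{36}\right) \left(-3\right) \left(-2\right) = \left(-6 - 3 K + \frac{K^{2}}{12}\right) \left(-2\right) = 12 + 6 K - \frac{K^{2}}{6}$)
$- \frac{17773}{-8259} + \frac{S{\left(-221 \right)}}{Z{\left(-157,-7 \right)}} = - \frac{17773}{-8259} + \frac{12 + 6 \left(-221\right) - \frac{\left(-221\right)^{2}}{6}}{2 \left(-7\right) \left(-157 - 7\right)} = \left(-17773\right) \left(- \frac{1}{8259}\right) + \frac{12 - 1326 - \frac{48841}{6}}{2 \left(-7\right) \left(-164\right)} = \frac{17773}{8259} + \frac{12 - 1326 - \frac{48841}{6}}{2296} = \frac{17773}{8259} - \frac{56725}{13776} = - \frac{24850103}{12641776}$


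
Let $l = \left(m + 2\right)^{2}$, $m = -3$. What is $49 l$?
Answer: $49$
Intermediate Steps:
$l = 1$ ($l = \left(-3 + 2\right)^{2} = \left(-1\right)^{2} = 1$)
$49 l = 49 \cdot 1 = 49$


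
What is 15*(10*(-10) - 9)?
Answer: -1635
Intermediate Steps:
15*(10*(-10) - 9) = 15*(-100 - 9) = 15*(-109) = -1635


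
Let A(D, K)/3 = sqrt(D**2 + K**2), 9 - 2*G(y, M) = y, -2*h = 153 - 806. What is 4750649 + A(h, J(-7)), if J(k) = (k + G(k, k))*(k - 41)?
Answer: 4750649 + 75*sqrt(697)/2 ≈ 4.7516e+6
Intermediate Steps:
h = 653/2 (h = -(153 - 806)/2 = -1/2*(-653) = 653/2 ≈ 326.50)
G(y, M) = 9/2 - y/2
J(k) = (-41 + k)*(9/2 + k/2) (J(k) = (k + (9/2 - k/2))*(k - 41) = (9/2 + k/2)*(-41 + k) = (-41 + k)*(9/2 + k/2))
A(D, K) = 3*sqrt(D**2 + K**2)
4750649 + A(h, J(-7)) = 4750649 + 3*sqrt((653/2)**2 + (-369/2 + (1/2)*(-7)**2 - 16*(-7))**2) = 4750649 + 3*sqrt(426409/4 + (-369/2 + (1/2)*49 + 112)**2) = 4750649 + 3*sqrt(426409/4 + (-369/2 + 49/2 + 112)**2) = 4750649 + 3*sqrt(426409/4 + (-48)**2) = 4750649 + 3*sqrt(426409/4 + 2304) = 4750649 + 3*sqrt(435625/4) = 4750649 + 3*(25*sqrt(697)/2) = 4750649 + 75*sqrt(697)/2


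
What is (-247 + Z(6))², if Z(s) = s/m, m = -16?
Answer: 3916441/64 ≈ 61194.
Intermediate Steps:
Z(s) = -s/16 (Z(s) = s/(-16) = -s/16)
(-247 + Z(6))² = (-247 - 1/16*6)² = (-247 - 3/8)² = (-1979/8)² = 3916441/64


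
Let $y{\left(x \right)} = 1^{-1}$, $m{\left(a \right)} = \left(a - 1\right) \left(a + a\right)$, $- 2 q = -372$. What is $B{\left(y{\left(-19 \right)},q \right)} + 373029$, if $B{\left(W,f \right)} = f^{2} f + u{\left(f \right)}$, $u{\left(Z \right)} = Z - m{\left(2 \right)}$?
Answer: $6808067$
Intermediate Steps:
$q = 186$ ($q = \left(- \frac{1}{2}\right) \left(-372\right) = 186$)
$m{\left(a \right)} = 2 a \left(-1 + a\right)$ ($m{\left(a \right)} = \left(-1 + a\right) 2 a = 2 a \left(-1 + a\right)$)
$y{\left(x \right)} = 1$
$u{\left(Z \right)} = -4 + Z$ ($u{\left(Z \right)} = Z - 2 \cdot 2 \left(-1 + 2\right) = Z - 2 \cdot 2 \cdot 1 = Z - 4 = -4 + Z$)
$B{\left(W,f \right)} = -4 + f + f^{3}$ ($B{\left(W,f \right)} = f^{2} f + \left(-4 + f\right) = f^{3} + \left(-4 + f\right) = -4 + f + f^{3}$)
$B{\left(y{\left(-19 \right)},q \right)} + 373029 = \left(-4 + 186 + 186^{3}\right) + 373029 = \left(-4 + 186 + 6434856\right) + 373029 = 6435038 + 373029 = 6808067$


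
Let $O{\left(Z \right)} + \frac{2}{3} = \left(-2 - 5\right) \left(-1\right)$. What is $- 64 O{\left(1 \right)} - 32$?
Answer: $- \frac{1312}{3} \approx -437.33$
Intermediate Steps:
$O{\left(Z \right)} = \frac{19}{3}$ ($O{\left(Z \right)} = - \frac{2}{3} + \left(-2 - 5\right) \left(-1\right) = - \frac{2}{3} - -7 = - \frac{2}{3} + 7 = \frac{19}{3}$)
$- 64 O{\left(1 \right)} - 32 = \left(-64\right) \frac{19}{3} - 32 = - \frac{1216}{3} - 32 = - \frac{1312}{3}$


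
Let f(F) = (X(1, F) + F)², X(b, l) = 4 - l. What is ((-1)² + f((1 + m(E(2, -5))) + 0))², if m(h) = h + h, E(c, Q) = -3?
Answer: 289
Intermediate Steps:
m(h) = 2*h
f(F) = 16 (f(F) = ((4 - F) + F)² = 4² = 16)
((-1)² + f((1 + m(E(2, -5))) + 0))² = ((-1)² + 16)² = (1 + 16)² = 17² = 289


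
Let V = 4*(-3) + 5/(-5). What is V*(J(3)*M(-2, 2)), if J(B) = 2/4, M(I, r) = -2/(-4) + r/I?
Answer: 13/4 ≈ 3.2500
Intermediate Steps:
M(I, r) = ½ + r/I (M(I, r) = -2*(-¼) + r/I = ½ + r/I)
J(B) = ½ (J(B) = 2*(¼) = ½)
V = -13 (V = -12 + 5*(-⅕) = -12 - 1 = -13)
V*(J(3)*M(-2, 2)) = -13*(2 + (½)*(-2))/(-2)/2 = -13*(-(2 - 1)/2)/2 = -13*(-½*1)/2 = -13*(-1)/(2*2) = -13*(-¼) = 13/4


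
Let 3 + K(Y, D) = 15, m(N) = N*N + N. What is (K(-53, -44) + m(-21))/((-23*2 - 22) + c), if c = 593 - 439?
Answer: 216/43 ≈ 5.0233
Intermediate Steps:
m(N) = N + N² (m(N) = N² + N = N + N²)
K(Y, D) = 12 (K(Y, D) = -3 + 15 = 12)
c = 154
(K(-53, -44) + m(-21))/((-23*2 - 22) + c) = (12 - 21*(1 - 21))/((-23*2 - 22) + 154) = (12 - 21*(-20))/((-46 - 22) + 154) = (12 + 420)/(-68 + 154) = 432/86 = 432*(1/86) = 216/43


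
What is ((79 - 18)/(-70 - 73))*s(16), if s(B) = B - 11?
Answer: -305/143 ≈ -2.1329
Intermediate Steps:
s(B) = -11 + B
((79 - 18)/(-70 - 73))*s(16) = ((79 - 18)/(-70 - 73))*(-11 + 16) = (61/(-143))*5 = (61*(-1/143))*5 = -61/143*5 = -305/143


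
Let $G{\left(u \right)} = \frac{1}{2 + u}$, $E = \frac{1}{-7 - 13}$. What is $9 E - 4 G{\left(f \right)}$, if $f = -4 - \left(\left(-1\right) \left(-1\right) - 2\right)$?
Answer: $\frac{71}{20} \approx 3.55$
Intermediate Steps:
$f = -3$ ($f = -4 - \left(1 - 2\right) = -4 - -1 = -4 + 1 = -3$)
$E = - \frac{1}{20}$ ($E = \frac{1}{-20} = - \frac{1}{20} \approx -0.05$)
$9 E - 4 G{\left(f \right)} = 9 \left(- \frac{1}{20}\right) - \frac{4}{2 - 3} = - \frac{9}{20} - \frac{4}{-1} = - \frac{9}{20} - -4 = - \frac{9}{20} + 4 = \frac{71}{20}$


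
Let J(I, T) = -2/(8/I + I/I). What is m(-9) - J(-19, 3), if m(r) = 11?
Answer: 159/11 ≈ 14.455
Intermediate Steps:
J(I, T) = -2/(1 + 8/I) (J(I, T) = -2/(8/I + 1) = -2/(1 + 8/I))
m(-9) - J(-19, 3) = 11 - (-2)*(-19)/(8 - 19) = 11 - (-2)*(-19)/(-11) = 11 - (-2)*(-19)*(-1)/11 = 11 - 1*(-38/11) = 11 + 38/11 = 159/11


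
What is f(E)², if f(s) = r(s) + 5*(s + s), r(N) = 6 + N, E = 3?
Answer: 1521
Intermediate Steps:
f(s) = 6 + 11*s (f(s) = (6 + s) + 5*(s + s) = (6 + s) + 5*(2*s) = (6 + s) + 10*s = 6 + 11*s)
f(E)² = (6 + 11*3)² = (6 + 33)² = 39² = 1521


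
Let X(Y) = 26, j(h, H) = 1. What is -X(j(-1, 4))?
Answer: -26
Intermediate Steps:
-X(j(-1, 4)) = -1*26 = -26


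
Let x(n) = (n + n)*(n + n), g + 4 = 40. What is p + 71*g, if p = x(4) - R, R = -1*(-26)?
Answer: 2594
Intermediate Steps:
g = 36 (g = -4 + 40 = 36)
x(n) = 4*n² (x(n) = (2*n)*(2*n) = 4*n²)
R = 26
p = 38 (p = 4*4² - 1*26 = 4*16 - 26 = 64 - 26 = 38)
p + 71*g = 38 + 71*36 = 38 + 2556 = 2594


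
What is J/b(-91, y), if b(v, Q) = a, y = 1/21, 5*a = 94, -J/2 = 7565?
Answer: -37825/47 ≈ -804.79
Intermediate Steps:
J = -15130 (J = -2*7565 = -15130)
a = 94/5 (a = (⅕)*94 = 94/5 ≈ 18.800)
y = 1/21 ≈ 0.047619
b(v, Q) = 94/5
J/b(-91, y) = -15130/94/5 = -15130*5/94 = -37825/47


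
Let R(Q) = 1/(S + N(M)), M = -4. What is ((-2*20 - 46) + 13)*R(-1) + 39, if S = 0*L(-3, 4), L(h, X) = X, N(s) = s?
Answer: 229/4 ≈ 57.250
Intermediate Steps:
S = 0 (S = 0*4 = 0)
R(Q) = -¼ (R(Q) = 1/(0 - 4) = 1/(-4) = -¼)
((-2*20 - 46) + 13)*R(-1) + 39 = ((-2*20 - 46) + 13)*(-¼) + 39 = ((-40 - 46) + 13)*(-¼) + 39 = (-86 + 13)*(-¼) + 39 = -73*(-¼) + 39 = 73/4 + 39 = 229/4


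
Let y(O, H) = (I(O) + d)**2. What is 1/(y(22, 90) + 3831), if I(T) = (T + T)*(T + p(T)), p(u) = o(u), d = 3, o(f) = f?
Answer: 1/3763552 ≈ 2.6571e-7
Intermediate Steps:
p(u) = u
I(T) = 4*T**2 (I(T) = (T + T)*(T + T) = (2*T)*(2*T) = 4*T**2)
y(O, H) = (3 + 4*O**2)**2 (y(O, H) = (4*O**2 + 3)**2 = (3 + 4*O**2)**2)
1/(y(22, 90) + 3831) = 1/((3 + 4*22**2)**2 + 3831) = 1/((3 + 4*484)**2 + 3831) = 1/((3 + 1936)**2 + 3831) = 1/(1939**2 + 3831) = 1/(3759721 + 3831) = 1/3763552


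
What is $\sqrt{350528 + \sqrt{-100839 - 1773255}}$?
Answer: $\sqrt{350528 + i \sqrt{1874094}} \approx 592.05 + 1.156 i$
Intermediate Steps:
$\sqrt{350528 + \sqrt{-100839 - 1773255}} = \sqrt{350528 + \sqrt{-1874094}} = \sqrt{350528 + i \sqrt{1874094}}$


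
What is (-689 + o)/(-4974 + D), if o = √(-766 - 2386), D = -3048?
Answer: 689/8022 - 2*I*√197/4011 ≈ 0.085889 - 0.0069986*I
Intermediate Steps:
o = 4*I*√197 (o = √(-3152) = 4*I*√197 ≈ 56.143*I)
(-689 + o)/(-4974 + D) = (-689 + 4*I*√197)/(-4974 - 3048) = (-689 + 4*I*√197)/(-8022) = (-689 + 4*I*√197)*(-1/8022) = 689/8022 - 2*I*√197/4011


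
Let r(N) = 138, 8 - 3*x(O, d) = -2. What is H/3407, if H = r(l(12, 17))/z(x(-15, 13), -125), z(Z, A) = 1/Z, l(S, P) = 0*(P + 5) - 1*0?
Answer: 460/3407 ≈ 0.13502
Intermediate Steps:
x(O, d) = 10/3 (x(O, d) = 8/3 - 1/3*(-2) = 8/3 + 2/3 = 10/3)
l(S, P) = 0 (l(S, P) = 0*(5 + P) + 0 = 0 + 0 = 0)
H = 460 (H = 138/(1/(10/3)) = 138/(3/10) = 138*(10/3) = 460)
H/3407 = 460/3407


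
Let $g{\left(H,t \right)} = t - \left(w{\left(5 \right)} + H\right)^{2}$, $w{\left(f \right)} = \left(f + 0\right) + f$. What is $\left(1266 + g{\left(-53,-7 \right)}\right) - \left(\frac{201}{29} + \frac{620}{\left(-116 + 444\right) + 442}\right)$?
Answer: $- \frac{1334745}{2233} \approx -597.74$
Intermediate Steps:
$w{\left(f \right)} = 2 f$ ($w{\left(f \right)} = f + f = 2 f$)
$g{\left(H,t \right)} = t - \left(10 + H\right)^{2}$ ($g{\left(H,t \right)} = t - \left(2 \cdot 5 + H\right)^{2} = t - \left(10 + H\right)^{2}$)
$\left(1266 + g{\left(-53,-7 \right)}\right) - \left(\frac{201}{29} + \frac{620}{\left(-116 + 444\right) + 442}\right) = \left(1266 - \left(7 + \left(10 - 53\right)^{2}\right)\right) - \left(\frac{201}{29} + \frac{620}{\left(-116 + 444\right) + 442}\right) = \left(1266 - 1856\right) - \left(\frac{201}{29} + \frac{620}{328 + 442}\right) = \left(1266 - 1856\right) - \left(\frac{201}{29} + \frac{620}{770}\right) = \left(1266 - 1856\right) - \frac{17275}{2233} = -590 - \frac{17275}{2233} = - \frac{1334745}{2233}$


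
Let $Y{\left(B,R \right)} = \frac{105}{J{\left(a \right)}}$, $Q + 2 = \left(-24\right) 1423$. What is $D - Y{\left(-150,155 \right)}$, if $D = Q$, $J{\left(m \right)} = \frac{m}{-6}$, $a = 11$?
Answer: $- \frac{375064}{11} \approx -34097.0$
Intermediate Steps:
$J{\left(m \right)} = - \frac{m}{6}$ ($J{\left(m \right)} = m \left(- \frac{1}{6}\right) = - \frac{m}{6}$)
$Q = -34154$ ($Q = -2 - 34152 = -34154$)
$Y{\left(B,R \right)} = - \frac{630}{11}$ ($Y{\left(B,R \right)} = \frac{105}{\left(- \frac{1}{6}\right) 11} = \frac{105}{- \frac{11}{6}} = 105 \left(- \frac{6}{11}\right) = - \frac{630}{11}$)
$D = -34154$
$D - Y{\left(-150,155 \right)} = -34154 - - \frac{630}{11} = -34154 + \frac{630}{11} = - \frac{375064}{11}$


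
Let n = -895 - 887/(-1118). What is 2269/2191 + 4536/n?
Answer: -2947577627/730131031 ≈ -4.0371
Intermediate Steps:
n = -999723/1118 (n = -895 - 887*(-1)/1118 = -895 - 1*(-887/1118) = -895 + 887/1118 = -999723/1118 ≈ -894.21)
2269/2191 + 4536/n = 2269/2191 + 4536/(-999723/1118) = 2269*(1/2191) + 4536*(-1118/999723) = 2269/2191 - 1690416/333241 = -2947577627/730131031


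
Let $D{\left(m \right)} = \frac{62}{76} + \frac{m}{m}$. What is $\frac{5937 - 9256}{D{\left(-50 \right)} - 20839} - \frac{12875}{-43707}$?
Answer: $\frac{15707006629}{34607770791} \approx 0.45386$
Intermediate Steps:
$D{\left(m \right)} = \frac{69}{38}$ ($D{\left(m \right)} = 62 \cdot \frac{1}{76} + 1 = \frac{31}{38} + 1 = \frac{69}{38}$)
$\frac{5937 - 9256}{D{\left(-50 \right)} - 20839} - \frac{12875}{-43707} = \frac{5937 - 9256}{\frac{69}{38} - 20839} - \frac{12875}{-43707} = - \frac{3319}{- \frac{791813}{38}} - - \frac{12875}{43707} = \left(-3319\right) \left(- \frac{38}{791813}\right) + \frac{12875}{43707} = \frac{126122}{791813} + \frac{12875}{43707} = \frac{15707006629}{34607770791}$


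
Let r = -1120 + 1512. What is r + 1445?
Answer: 1837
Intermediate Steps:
r = 392
r + 1445 = 392 + 1445 = 1837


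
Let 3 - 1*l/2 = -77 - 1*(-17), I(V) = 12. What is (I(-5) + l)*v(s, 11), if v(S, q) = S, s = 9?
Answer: 1242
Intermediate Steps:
l = 126 (l = 6 - 2*(-77 - 1*(-17)) = 6 - 2*(-77 + 17) = 6 - 2*(-60) = 6 + 120 = 126)
(I(-5) + l)*v(s, 11) = (12 + 126)*9 = 138*9 = 1242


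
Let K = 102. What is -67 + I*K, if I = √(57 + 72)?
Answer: -67 + 102*√129 ≈ 1091.5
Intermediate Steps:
I = √129 ≈ 11.358
-67 + I*K = -67 + √129*102 = -67 + 102*√129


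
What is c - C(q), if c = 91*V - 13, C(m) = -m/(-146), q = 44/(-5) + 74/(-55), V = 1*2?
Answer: 678814/4015 ≈ 169.07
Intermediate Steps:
V = 2
q = -558/55 (q = 44*(-⅕) + 74*(-1/55) = -44/5 - 74/55 = -558/55 ≈ -10.145)
C(m) = m/146 (C(m) = -m*(-1)/146 = -(-1)*m/146 = m/146)
c = 169 (c = 91*2 - 13 = 182 - 13 = 169)
c - C(q) = 169 - (-558)/(146*55) = 169 - 1*(-279/4015) = 169 + 279/4015 = 678814/4015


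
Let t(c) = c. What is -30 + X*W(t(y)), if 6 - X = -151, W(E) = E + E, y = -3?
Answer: -972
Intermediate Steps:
W(E) = 2*E
X = 157 (X = 6 - 1*(-151) = 6 + 151 = 157)
-30 + X*W(t(y)) = -30 + 157*(2*(-3)) = -30 + 157*(-6) = -30 - 942 = -972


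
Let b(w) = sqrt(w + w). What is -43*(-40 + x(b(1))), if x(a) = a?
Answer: 1720 - 43*sqrt(2) ≈ 1659.2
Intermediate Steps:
b(w) = sqrt(2)*sqrt(w) (b(w) = sqrt(2*w) = sqrt(2)*sqrt(w))
-43*(-40 + x(b(1))) = -43*(-40 + sqrt(2)*sqrt(1)) = -43*(-40 + sqrt(2)*1) = -43*(-40 + sqrt(2)) = 1720 - 43*sqrt(2)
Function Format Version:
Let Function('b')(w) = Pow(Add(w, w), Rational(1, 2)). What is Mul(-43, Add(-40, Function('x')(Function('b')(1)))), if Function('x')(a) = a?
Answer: Add(1720, Mul(-43, Pow(2, Rational(1, 2)))) ≈ 1659.2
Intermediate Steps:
Function('b')(w) = Mul(Pow(2, Rational(1, 2)), Pow(w, Rational(1, 2))) (Function('b')(w) = Pow(Mul(2, w), Rational(1, 2)) = Mul(Pow(2, Rational(1, 2)), Pow(w, Rational(1, 2))))
Mul(-43, Add(-40, Function('x')(Function('b')(1)))) = Mul(-43, Add(-40, Mul(Pow(2, Rational(1, 2)), Pow(1, Rational(1, 2))))) = Mul(-43, Add(-40, Mul(Pow(2, Rational(1, 2)), 1))) = Mul(-43, Add(-40, Pow(2, Rational(1, 2)))) = Add(1720, Mul(-43, Pow(2, Rational(1, 2))))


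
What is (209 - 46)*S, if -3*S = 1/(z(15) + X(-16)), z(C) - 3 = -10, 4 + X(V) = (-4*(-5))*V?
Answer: 163/993 ≈ 0.16415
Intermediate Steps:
X(V) = -4 + 20*V (X(V) = -4 + (-4*(-5))*V = -4 + 20*V)
z(C) = -7 (z(C) = 3 - 10 = -7)
S = 1/993 (S = -1/(3*(-7 + (-4 + 20*(-16)))) = -1/(3*(-7 + (-4 - 320))) = -1/(3*(-7 - 324)) = -⅓/(-331) = -⅓*(-1/331) = 1/993 ≈ 0.0010071)
(209 - 46)*S = (209 - 46)*(1/993) = 163*(1/993) = 163/993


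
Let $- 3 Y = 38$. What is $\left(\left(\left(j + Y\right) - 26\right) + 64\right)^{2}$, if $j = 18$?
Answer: $\frac{16900}{9} \approx 1877.8$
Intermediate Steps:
$Y = - \frac{38}{3}$ ($Y = \left(- \frac{1}{3}\right) 38 = - \frac{38}{3} \approx -12.667$)
$\left(\left(\left(j + Y\right) - 26\right) + 64\right)^{2} = \left(\left(\left(18 - \frac{38}{3}\right) - 26\right) + 64\right)^{2} = \left(\left(\frac{16}{3} - 26\right) + 64\right)^{2} = \left(- \frac{62}{3} + 64\right)^{2} = \left(\frac{130}{3}\right)^{2} = \frac{16900}{9}$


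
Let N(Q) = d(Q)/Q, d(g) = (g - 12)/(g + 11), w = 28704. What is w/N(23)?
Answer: 22446528/11 ≈ 2.0406e+6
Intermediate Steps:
d(g) = (-12 + g)/(11 + g)
N(Q) = (-12 + Q)/(Q*(11 + Q)) (N(Q) = ((-12 + Q)/(11 + Q))/Q = (-12 + Q)/(Q*(11 + Q)))
w/N(23) = 28704/(((-12 + 23)/(23*(11 + 23)))) = 28704/(((1/23)*11/34)) = 28704/(((1/23)*(1/34)*11)) = 28704/(11/782) = 28704*(782/11) = 22446528/11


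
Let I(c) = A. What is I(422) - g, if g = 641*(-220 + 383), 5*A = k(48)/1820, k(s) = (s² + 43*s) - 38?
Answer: -95079097/910 ≈ -1.0448e+5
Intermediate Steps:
k(s) = -38 + s² + 43*s
A = 433/910 (A = ((-38 + 48² + 43*48)/1820)/5 = ((-38 + 2304 + 2064)*(1/1820))/5 = (4330*(1/1820))/5 = (⅕)*(433/182) = 433/910 ≈ 0.47582)
I(c) = 433/910
g = 104483 (g = 641*163 = 104483)
I(422) - g = 433/910 - 1*104483 = 433/910 - 104483 = -95079097/910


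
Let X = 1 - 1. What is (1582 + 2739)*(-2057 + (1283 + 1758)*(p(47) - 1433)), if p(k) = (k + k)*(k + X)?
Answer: 39214492288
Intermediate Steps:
X = 0
p(k) = 2*k² (p(k) = (k + k)*(k + 0) = (2*k)*k = 2*k²)
(1582 + 2739)*(-2057 + (1283 + 1758)*(p(47) - 1433)) = (1582 + 2739)*(-2057 + (1283 + 1758)*(2*47² - 1433)) = 4321*(-2057 + 3041*(2*2209 - 1433)) = 4321*(-2057 + 3041*(4418 - 1433)) = 4321*(-2057 + 3041*2985) = 4321*(-2057 + 9077385) = 4321*9075328 = 39214492288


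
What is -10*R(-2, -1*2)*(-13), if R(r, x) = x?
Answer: -260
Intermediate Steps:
-10*R(-2, -1*2)*(-13) = -(-10)*2*(-13) = -10*(-2)*(-13) = 20*(-13) = -260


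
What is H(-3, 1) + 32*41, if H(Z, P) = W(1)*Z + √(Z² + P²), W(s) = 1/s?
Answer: 1309 + √10 ≈ 1312.2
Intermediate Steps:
H(Z, P) = Z + √(P² + Z²) (H(Z, P) = Z/1 + √(Z² + P²) = 1*Z + √(P² + Z²) = Z + √(P² + Z²))
H(-3, 1) + 32*41 = (-3 + √(1² + (-3)²)) + 32*41 = (-3 + √(1 + 9)) + 1312 = (-3 + √10) + 1312 = 1309 + √10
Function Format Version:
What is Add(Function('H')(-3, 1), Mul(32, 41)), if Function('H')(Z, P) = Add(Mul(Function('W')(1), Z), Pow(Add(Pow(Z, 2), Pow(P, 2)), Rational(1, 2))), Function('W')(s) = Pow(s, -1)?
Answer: Add(1309, Pow(10, Rational(1, 2))) ≈ 1312.2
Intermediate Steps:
Function('H')(Z, P) = Add(Z, Pow(Add(Pow(P, 2), Pow(Z, 2)), Rational(1, 2))) (Function('H')(Z, P) = Add(Mul(Pow(1, -1), Z), Pow(Add(Pow(Z, 2), Pow(P, 2)), Rational(1, 2))) = Add(Mul(1, Z), Pow(Add(Pow(P, 2), Pow(Z, 2)), Rational(1, 2))) = Add(Z, Pow(Add(Pow(P, 2), Pow(Z, 2)), Rational(1, 2))))
Add(Function('H')(-3, 1), Mul(32, 41)) = Add(Add(-3, Pow(Add(Pow(1, 2), Pow(-3, 2)), Rational(1, 2))), Mul(32, 41)) = Add(Add(-3, Pow(Add(1, 9), Rational(1, 2))), 1312) = Add(Add(-3, Pow(10, Rational(1, 2))), 1312) = Add(1309, Pow(10, Rational(1, 2)))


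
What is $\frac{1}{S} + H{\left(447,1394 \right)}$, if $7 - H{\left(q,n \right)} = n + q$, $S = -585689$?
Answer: $- \frac{1074153627}{585689} \approx -1834.0$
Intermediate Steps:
$H{\left(q,n \right)} = 7 - n - q$ ($H{\left(q,n \right)} = 7 - \left(n + q\right) = 7 - n - q$)
$\frac{1}{S} + H{\left(447,1394 \right)} = \frac{1}{-585689} - 1834 = - \frac{1}{585689} - 1834 = - \frac{1074153627}{585689}$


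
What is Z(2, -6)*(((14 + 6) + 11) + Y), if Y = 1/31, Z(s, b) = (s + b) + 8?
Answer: 3848/31 ≈ 124.13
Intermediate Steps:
Z(s, b) = 8 + b + s (Z(s, b) = (b + s) + 8 = 8 + b + s)
Y = 1/31 ≈ 0.032258
Z(2, -6)*(((14 + 6) + 11) + Y) = (8 - 6 + 2)*(((14 + 6) + 11) + 1/31) = 4*((20 + 11) + 1/31) = 4*(31 + 1/31) = 4*(962/31) = 3848/31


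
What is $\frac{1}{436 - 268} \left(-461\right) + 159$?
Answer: $\frac{26251}{168} \approx 156.26$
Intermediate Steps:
$\frac{1}{436 - 268} \left(-461\right) + 159 = \frac{1}{168} \left(-461\right) + 159 = - \frac{461}{168} + 159 = \frac{26251}{168}$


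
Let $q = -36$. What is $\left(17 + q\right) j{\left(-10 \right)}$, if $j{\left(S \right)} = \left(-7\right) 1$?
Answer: $133$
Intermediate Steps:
$j{\left(S \right)} = -7$
$\left(17 + q\right) j{\left(-10 \right)} = \left(17 - 36\right) \left(-7\right) = \left(-19\right) \left(-7\right) = 133$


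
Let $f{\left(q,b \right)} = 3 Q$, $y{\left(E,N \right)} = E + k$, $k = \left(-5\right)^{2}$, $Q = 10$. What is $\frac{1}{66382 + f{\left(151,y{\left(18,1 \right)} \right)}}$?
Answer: $\frac{1}{66412} \approx 1.5058 \cdot 10^{-5}$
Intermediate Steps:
$k = 25$
$y{\left(E,N \right)} = 25 + E$ ($y{\left(E,N \right)} = E + 25 = 25 + E$)
$f{\left(q,b \right)} = 30$ ($f{\left(q,b \right)} = 3 \cdot 10 = 30$)
$\frac{1}{66382 + f{\left(151,y{\left(18,1 \right)} \right)}} = \frac{1}{66382 + 30} = \frac{1}{66412}$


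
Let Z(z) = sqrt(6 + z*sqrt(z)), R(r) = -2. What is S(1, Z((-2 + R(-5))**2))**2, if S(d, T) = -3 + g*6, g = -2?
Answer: 225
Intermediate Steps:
Z(z) = sqrt(6 + z**(3/2))
S(d, T) = -15 (S(d, T) = -3 - 2*6 = -3 - 12 = -15)
S(1, Z((-2 + R(-5))**2))**2 = (-15)**2 = 225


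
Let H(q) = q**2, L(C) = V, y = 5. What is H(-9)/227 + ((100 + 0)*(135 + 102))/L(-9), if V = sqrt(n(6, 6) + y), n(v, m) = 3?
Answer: 81/227 + 5925*sqrt(2) ≈ 8379.6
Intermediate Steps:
V = 2*sqrt(2) (V = sqrt(3 + 5) = sqrt(8) = 2*sqrt(2) ≈ 2.8284)
L(C) = 2*sqrt(2)
H(-9)/227 + ((100 + 0)*(135 + 102))/L(-9) = (-9)**2/227 + ((100 + 0)*(135 + 102))/((2*sqrt(2))) = 81*(1/227) + (100*237)*(sqrt(2)/4) = 81/227 + 23700*(sqrt(2)/4) = 81/227 + 5925*sqrt(2)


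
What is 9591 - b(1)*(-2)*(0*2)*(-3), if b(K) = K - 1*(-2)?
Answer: 9591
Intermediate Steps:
b(K) = 2 + K (b(K) = K + 2 = 2 + K)
9591 - b(1)*(-2)*(0*2)*(-3) = 9591 - (2 + 1)*(-2)*(0*2)*(-3) = 9591 - 3*(-2)*0*(-3) = 9591 - (-6)*0 = 9591 - 1*0 = 9591 + 0 = 9591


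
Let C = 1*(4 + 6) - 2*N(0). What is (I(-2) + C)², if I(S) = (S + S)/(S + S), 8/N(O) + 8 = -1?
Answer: 13225/81 ≈ 163.27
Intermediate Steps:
N(O) = -8/9 (N(O) = 8/(-8 - 1) = 8/(-9) = 8*(-⅑) = -8/9)
I(S) = 1 (I(S) = (2*S)/((2*S)) = (2*S)*(1/(2*S)) = 1)
C = 106/9 (C = 1*(4 + 6) - 2*(-8/9) = 1*10 + 16/9 = 10 + 16/9 = 106/9 ≈ 11.778)
(I(-2) + C)² = (1 + 106/9)² = (115/9)² = 13225/81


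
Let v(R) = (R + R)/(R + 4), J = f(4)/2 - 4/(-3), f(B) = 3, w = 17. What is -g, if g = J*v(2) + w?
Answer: -170/9 ≈ -18.889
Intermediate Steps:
J = 17/6 (J = 3/2 - 4/(-3) = 3*(½) - 4*(-⅓) = 3/2 + 4/3 = 17/6 ≈ 2.8333)
v(R) = 2*R/(4 + R) (v(R) = (2*R)/(4 + R) = 2*R/(4 + R))
g = 170/9 (g = 17*(2*2/(4 + 2))/6 + 17 = 17*(2*2/6)/6 + 17 = 17*(2*2*(⅙))/6 + 17 = (17/6)*(⅔) + 17 = 17/9 + 17 = 170/9 ≈ 18.889)
-g = -1*170/9 = -170/9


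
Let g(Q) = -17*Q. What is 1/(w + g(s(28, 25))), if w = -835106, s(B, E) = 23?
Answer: -1/835497 ≈ -1.1969e-6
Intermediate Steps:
1/(w + g(s(28, 25))) = 1/(-835106 - 17*23) = 1/(-835106 - 391) = 1/(-835497) = -1/835497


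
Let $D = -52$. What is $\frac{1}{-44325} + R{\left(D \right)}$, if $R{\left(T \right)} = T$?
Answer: $- \frac{2304901}{44325} \approx -52.0$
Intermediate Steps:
$\frac{1}{-44325} + R{\left(D \right)} = \frac{1}{-44325} - 52 = - \frac{1}{44325} - 52 = - \frac{2304901}{44325}$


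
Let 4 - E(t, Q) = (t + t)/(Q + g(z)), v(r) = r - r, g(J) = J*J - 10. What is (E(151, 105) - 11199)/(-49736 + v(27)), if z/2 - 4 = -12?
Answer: 3929747/17457336 ≈ 0.22511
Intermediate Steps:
z = -16 (z = 8 + 2*(-12) = 8 - 24 = -16)
g(J) = -10 + J**2 (g(J) = J**2 - 10 = -10 + J**2)
v(r) = 0
E(t, Q) = 4 - 2*t/(246 + Q) (E(t, Q) = 4 - (t + t)/(Q + (-10 + (-16)**2)) = 4 - 2*t/(Q + (-10 + 256)) = 4 - 2*t/(Q + 246) = 4 - 2*t/(246 + Q))
(E(151, 105) - 11199)/(-49736 + v(27)) = (2*(492 - 1*151 + 2*105)/(246 + 105) - 11199)/(-49736 + 0) = (2*(492 - 151 + 210)/351 - 11199)/(-49736) = (2*(1/351)*551 - 11199)*(-1/49736) = (1102/351 - 11199)*(-1/49736) = -3929747/351*(-1/49736) = 3929747/17457336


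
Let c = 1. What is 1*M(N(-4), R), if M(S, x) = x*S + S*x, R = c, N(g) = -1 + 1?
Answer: 0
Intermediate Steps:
N(g) = 0
R = 1
M(S, x) = 2*S*x (M(S, x) = S*x + S*x = 2*S*x)
1*M(N(-4), R) = 1*(2*0*1) = 1*0 = 0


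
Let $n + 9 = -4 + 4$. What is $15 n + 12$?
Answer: $-123$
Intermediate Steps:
$n = -9$ ($n = -9 + \left(-4 + 4\right) = -9 + 0 = -9$)
$15 n + 12 = 15 \left(-9\right) + 12 = -135 + 12 = -123$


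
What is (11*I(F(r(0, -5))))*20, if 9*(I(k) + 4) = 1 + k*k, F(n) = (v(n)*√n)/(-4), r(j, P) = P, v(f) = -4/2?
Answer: -7975/9 ≈ -886.11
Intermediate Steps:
v(f) = -2 (v(f) = -4*½ = -2)
F(n) = √n/2 (F(n) = -2*√n/(-4) = -2*√n*(-¼) = √n/2)
I(k) = -35/9 + k²/9 (I(k) = -4 + (1 + k*k)/9 = -4 + (1 + k²)/9 = -4 + (⅑ + k²/9) = -35/9 + k²/9)
(11*I(F(r(0, -5))))*20 = (11*(-35/9 + (√(-5)/2)²/9))*20 = (11*(-35/9 + ((I*√5)/2)²/9))*20 = (11*(-35/9 + (I*√5/2)²/9))*20 = (11*(-35/9 + (⅑)*(-5/4)))*20 = (11*(-35/9 - 5/36))*20 = (11*(-145/36))*20 = -1595/36*20 = -7975/9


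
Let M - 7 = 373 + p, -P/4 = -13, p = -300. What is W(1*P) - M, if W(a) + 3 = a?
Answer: -31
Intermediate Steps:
P = 52 (P = -4*(-13) = 52)
W(a) = -3 + a
M = 80 (M = 7 + (373 - 300) = 7 + 73 = 80)
W(1*P) - M = (-3 + 1*52) - 1*80 = (-3 + 52) - 80 = 49 - 80 = -31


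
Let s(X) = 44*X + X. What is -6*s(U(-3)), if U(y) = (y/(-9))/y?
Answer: 30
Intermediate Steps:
U(y) = -⅑ (U(y) = (y*(-⅑))/y = (-y/9)/y = -⅑)
s(X) = 45*X
-6*s(U(-3)) = -270*(-1)/9 = -6*(-5) = 30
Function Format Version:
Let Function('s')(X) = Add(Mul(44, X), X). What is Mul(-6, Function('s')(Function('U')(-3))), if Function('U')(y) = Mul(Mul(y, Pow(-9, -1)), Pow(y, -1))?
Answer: 30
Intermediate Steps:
Function('U')(y) = Rational(-1, 9) (Function('U')(y) = Mul(Mul(y, Rational(-1, 9)), Pow(y, -1)) = Mul(Mul(Rational(-1, 9), y), Pow(y, -1)) = Rational(-1, 9))
Function('s')(X) = Mul(45, X)
Mul(-6, Function('s')(Function('U')(-3))) = Mul(-6, Mul(45, Rational(-1, 9))) = Mul(-6, -5) = 30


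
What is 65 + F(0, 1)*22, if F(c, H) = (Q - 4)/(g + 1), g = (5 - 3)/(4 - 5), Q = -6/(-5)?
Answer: 633/5 ≈ 126.60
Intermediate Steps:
Q = 6/5 (Q = -6*(-1/5) = 6/5 ≈ 1.2000)
g = -2 (g = 2/(-1) = 2*(-1) = -2)
F(c, H) = 14/5 (F(c, H) = (6/5 - 4)/(-2 + 1) = -14/5/(-1) = -14/5*(-1) = 14/5)
65 + F(0, 1)*22 = 65 + (14/5)*22 = 65 + 308/5 = 633/5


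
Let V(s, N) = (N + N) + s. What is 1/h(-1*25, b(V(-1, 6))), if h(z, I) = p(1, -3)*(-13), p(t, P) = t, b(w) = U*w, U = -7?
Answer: -1/13 ≈ -0.076923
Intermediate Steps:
V(s, N) = s + 2*N (V(s, N) = 2*N + s = s + 2*N)
b(w) = -7*w
h(z, I) = -13 (h(z, I) = 1*(-13) = -13)
1/h(-1*25, b(V(-1, 6))) = 1/(-13) = -1/13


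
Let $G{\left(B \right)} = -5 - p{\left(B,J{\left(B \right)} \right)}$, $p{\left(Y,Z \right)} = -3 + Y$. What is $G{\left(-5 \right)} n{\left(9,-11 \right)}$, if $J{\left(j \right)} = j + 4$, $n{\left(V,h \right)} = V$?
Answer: $27$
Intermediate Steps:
$J{\left(j \right)} = 4 + j$
$G{\left(B \right)} = -2 - B$ ($G{\left(B \right)} = -5 - \left(-3 + B\right) = -2 - B$)
$G{\left(-5 \right)} n{\left(9,-11 \right)} = \left(-2 - -5\right) 9 = \left(-2 + 5\right) 9 = 3 \cdot 9 = 27$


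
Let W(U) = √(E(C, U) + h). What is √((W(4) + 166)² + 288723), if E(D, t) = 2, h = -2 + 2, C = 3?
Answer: √(316281 + 332*√2) ≈ 562.81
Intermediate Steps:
h = 0
W(U) = √2 (W(U) = √(2 + 0) = √2)
√((W(4) + 166)² + 288723) = √((√2 + 166)² + 288723) = √((166 + √2)² + 288723) = √(288723 + (166 + √2)²)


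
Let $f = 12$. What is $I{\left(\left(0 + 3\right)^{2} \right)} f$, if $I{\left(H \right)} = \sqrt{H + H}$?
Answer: $36 \sqrt{2} \approx 50.912$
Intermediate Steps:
$I{\left(H \right)} = \sqrt{2} \sqrt{H}$ ($I{\left(H \right)} = \sqrt{2 H} = \sqrt{2} \sqrt{H}$)
$I{\left(\left(0 + 3\right)^{2} \right)} f = \sqrt{2} \sqrt{\left(0 + 3\right)^{2}} \cdot 12 = \sqrt{2} \sqrt{3^{2}} \cdot 12 = \sqrt{2} \sqrt{9} \cdot 12 = \sqrt{2} \cdot 3 \cdot 12 = 3 \sqrt{2} \cdot 12 = 36 \sqrt{2}$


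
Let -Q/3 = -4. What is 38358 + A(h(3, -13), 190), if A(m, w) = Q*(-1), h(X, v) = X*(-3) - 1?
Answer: 38346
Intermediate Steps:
Q = 12 (Q = -3*(-4) = 12)
h(X, v) = -1 - 3*X (h(X, v) = -3*X - 1 = -1 - 3*X)
A(m, w) = -12 (A(m, w) = 12*(-1) = -12)
38358 + A(h(3, -13), 190) = 38358 - 12 = 38346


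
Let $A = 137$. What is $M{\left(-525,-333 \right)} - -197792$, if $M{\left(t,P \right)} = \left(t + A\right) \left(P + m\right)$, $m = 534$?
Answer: $119804$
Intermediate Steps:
$M{\left(t,P \right)} = \left(137 + t\right) \left(534 + P\right)$ ($M{\left(t,P \right)} = \left(t + 137\right) \left(P + 534\right) = \left(137 + t\right) \left(534 + P\right)$)
$M{\left(-525,-333 \right)} - -197792 = \left(73158 + 137 \left(-333\right) + 534 \left(-525\right) - -174825\right) - -197792 = \left(73158 - 45621 - 280350 + 174825\right) + 197792 = -77988 + 197792 = 119804$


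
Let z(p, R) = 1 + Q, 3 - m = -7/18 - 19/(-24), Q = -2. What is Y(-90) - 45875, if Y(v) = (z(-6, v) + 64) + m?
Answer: -3298277/72 ≈ -45809.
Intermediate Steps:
m = 187/72 (m = 3 - (-7/18 - 19/(-24)) = 3 - (-7*1/18 - 19*(-1/24)) = 3 - (-7/18 + 19/24) = 3 - 1*29/72 = 3 - 29/72 = 187/72 ≈ 2.5972)
z(p, R) = -1 (z(p, R) = 1 - 2 = -1)
Y(v) = 4723/72 (Y(v) = (-1 + 64) + 187/72 = 63 + 187/72 = 4723/72)
Y(-90) - 45875 = 4723/72 - 45875 = -3298277/72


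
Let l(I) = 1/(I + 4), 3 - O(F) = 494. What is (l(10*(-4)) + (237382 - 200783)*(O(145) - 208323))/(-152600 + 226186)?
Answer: -275125809097/2649096 ≈ -1.0386e+5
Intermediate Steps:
O(F) = -491 (O(F) = 3 - 1*494 = 3 - 494 = -491)
l(I) = 1/(4 + I)
(l(10*(-4)) + (237382 - 200783)*(O(145) - 208323))/(-152600 + 226186) = (1/(4 + 10*(-4)) + (237382 - 200783)*(-491 - 208323))/(-152600 + 226186) = (1/(4 - 40) + 36599*(-208814))/73586 = (1/(-36) - 7642383586)*(1/73586) = (-1/36 - 7642383586)*(1/73586) = -275125809097/36*1/73586 = -275125809097/2649096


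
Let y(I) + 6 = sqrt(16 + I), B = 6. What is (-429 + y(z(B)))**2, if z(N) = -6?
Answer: (435 - sqrt(10))**2 ≈ 1.8648e+5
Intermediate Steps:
y(I) = -6 + sqrt(16 + I)
(-429 + y(z(B)))**2 = (-429 + (-6 + sqrt(16 - 6)))**2 = (-429 + (-6 + sqrt(10)))**2 = (-435 + sqrt(10))**2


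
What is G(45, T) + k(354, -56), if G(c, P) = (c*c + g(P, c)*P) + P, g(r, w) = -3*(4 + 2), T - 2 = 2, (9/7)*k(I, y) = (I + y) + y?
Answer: 19307/9 ≈ 2145.2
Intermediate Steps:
k(I, y) = 7*I/9 + 14*y/9 (k(I, y) = 7*((I + y) + y)/9 = 7*(I + 2*y)/9 = 7*I/9 + 14*y/9)
T = 4 (T = 2 + 2 = 4)
g(r, w) = -18 (g(r, w) = -3*6 = -18)
G(c, P) = c² - 17*P (G(c, P) = (c*c - 18*P) + P = (c² - 18*P) + P = c² - 17*P)
G(45, T) + k(354, -56) = (45² - 17*4) + ((7/9)*354 + (14/9)*(-56)) = (2025 - 68) + (826/3 - 784/9) = 1957 + 1694/9 = 19307/9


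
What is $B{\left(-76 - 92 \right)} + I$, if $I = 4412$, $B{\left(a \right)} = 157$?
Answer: $4569$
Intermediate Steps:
$B{\left(-76 - 92 \right)} + I = 157 + 4412 = 4569$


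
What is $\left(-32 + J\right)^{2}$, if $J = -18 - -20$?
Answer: $900$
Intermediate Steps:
$J = 2$ ($J = -18 + 20 = 2$)
$\left(-32 + J\right)^{2} = \left(-32 + 2\right)^{2} = \left(-30\right)^{2} = 900$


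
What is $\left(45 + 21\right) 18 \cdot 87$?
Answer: $103356$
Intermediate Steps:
$\left(45 + 21\right) 18 \cdot 87 = 66 \cdot 18 \cdot 87 = 1188 \cdot 87 = 103356$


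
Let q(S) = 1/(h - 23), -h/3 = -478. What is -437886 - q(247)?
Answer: -617857147/1411 ≈ -4.3789e+5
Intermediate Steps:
h = 1434 (h = -3*(-478) = 1434)
q(S) = 1/1411 (q(S) = 1/(1434 - 23) = 1/1411)
-437886 - q(247) = -437886 - 1*1/1411 = -437886 - 1/1411 = -617857147/1411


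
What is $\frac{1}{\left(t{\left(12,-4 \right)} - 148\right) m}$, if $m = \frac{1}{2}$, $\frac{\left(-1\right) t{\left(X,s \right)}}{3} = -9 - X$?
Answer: $- \frac{2}{85} \approx -0.023529$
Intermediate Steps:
$t{\left(X,s \right)} = 27 + 3 X$ ($t{\left(X,s \right)} = - 3 \left(-9 - X\right) = 27 + 3 X$)
$m = \frac{1}{2} \approx 0.5$
$\frac{1}{\left(t{\left(12,-4 \right)} - 148\right) m} = \frac{1}{\left(\left(27 + 3 \cdot 12\right) - 148\right) \frac{1}{2}} = \frac{1}{\left(\left(27 + 36\right) - 148\right) \frac{1}{2}} = \frac{1}{\left(63 - 148\right) \frac{1}{2}} = \frac{1}{\left(-85\right) \frac{1}{2}} = \frac{1}{- \frac{85}{2}} = - \frac{2}{85}$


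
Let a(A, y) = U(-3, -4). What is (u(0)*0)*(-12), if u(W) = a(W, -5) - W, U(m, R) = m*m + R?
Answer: 0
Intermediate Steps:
U(m, R) = R + m² (U(m, R) = m² + R = R + m²)
a(A, y) = 5 (a(A, y) = -4 + (-3)² = -4 + 9 = 5)
u(W) = 5 - W
(u(0)*0)*(-12) = ((5 - 1*0)*0)*(-12) = ((5 + 0)*0)*(-12) = (5*0)*(-12) = 0*(-12) = 0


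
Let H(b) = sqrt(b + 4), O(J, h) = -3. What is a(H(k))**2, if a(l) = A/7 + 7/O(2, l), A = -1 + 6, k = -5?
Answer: 1156/441 ≈ 2.6213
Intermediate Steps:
A = 5
H(b) = sqrt(4 + b)
a(l) = -34/21 (a(l) = 5/7 + 7/(-3) = 5*(1/7) + 7*(-1/3) = 5/7 - 7/3 = -34/21)
a(H(k))**2 = (-34/21)**2 = 1156/441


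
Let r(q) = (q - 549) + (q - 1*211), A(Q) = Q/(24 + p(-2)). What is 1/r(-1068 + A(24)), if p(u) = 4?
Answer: -7/20260 ≈ -0.00034551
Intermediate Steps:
A(Q) = Q/28 (A(Q) = Q/(24 + 4) = Q/28)
r(q) = -760 + 2*q (r(q) = (-549 + q) + (q - 211) = (-549 + q) + (-211 + q) = -760 + 2*q)
1/r(-1068 + A(24)) = 1/(-760 + 2*(-1068 + (1/28)*24)) = 1/(-760 + 2*(-1068 + 6/7)) = 1/(-760 + 2*(-7470/7)) = 1/(-760 - 14940/7) = 1/(-20260/7) = -7/20260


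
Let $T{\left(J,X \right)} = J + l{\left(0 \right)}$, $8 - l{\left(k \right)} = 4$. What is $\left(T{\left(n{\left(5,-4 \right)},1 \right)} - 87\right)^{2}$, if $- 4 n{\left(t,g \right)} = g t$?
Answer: $6084$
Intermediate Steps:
$n{\left(t,g \right)} = - \frac{g t}{4}$
$l{\left(k \right)} = 4$ ($l{\left(k \right)} = 8 - 4 = 4$)
$T{\left(J,X \right)} = 4 + J$ ($T{\left(J,X \right)} = J + 4 = 4 + J$)
$\left(T{\left(n{\left(5,-4 \right)},1 \right)} - 87\right)^{2} = \left(\left(4 - \left(-1\right) 5\right) - 87\right)^{2} = \left(\left(4 + 5\right) - 87\right)^{2} = \left(9 - 87\right)^{2} = \left(-78\right)^{2} = 6084$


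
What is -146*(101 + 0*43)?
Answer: -14746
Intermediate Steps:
-146*(101 + 0*43) = -146*(101 + 0) = -146*101 = -14746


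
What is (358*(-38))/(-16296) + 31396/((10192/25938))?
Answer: 14811135331/185367 ≈ 79902.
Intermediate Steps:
(358*(-38))/(-16296) + 31396/((10192/25938)) = -13604*(-1/16296) + 31396/((10192*(1/25938))) = 3401/4074 + 31396/(5096/12969) = 3401/4074 + 31396*(12969/5096) = 3401/4074 + 101793681/1274 = 14811135331/185367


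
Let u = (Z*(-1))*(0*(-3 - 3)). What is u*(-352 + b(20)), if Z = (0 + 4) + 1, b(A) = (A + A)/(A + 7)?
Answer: 0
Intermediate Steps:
b(A) = 2*A/(7 + A) (b(A) = (2*A)/(7 + A) = 2*A/(7 + A))
Z = 5 (Z = 4 + 1 = 5)
u = 0 (u = (5*(-1))*(0*(-3 - 3)) = -0*(-6) = -5*0 = 0)
u*(-352 + b(20)) = 0*(-352 + 2*20/(7 + 20)) = 0*(-352 + 2*20/27) = 0*(-352 + 2*20*(1/27)) = 0*(-352 + 40/27) = 0*(-9464/27) = 0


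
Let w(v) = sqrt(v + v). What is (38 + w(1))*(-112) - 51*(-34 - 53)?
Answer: 181 - 112*sqrt(2) ≈ 22.608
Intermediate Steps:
w(v) = sqrt(2)*sqrt(v) (w(v) = sqrt(2*v) = sqrt(2)*sqrt(v))
(38 + w(1))*(-112) - 51*(-34 - 53) = (38 + sqrt(2)*sqrt(1))*(-112) - 51*(-34 - 53) = (38 + sqrt(2)*1)*(-112) - 51*(-87) = (38 + sqrt(2))*(-112) - 1*(-4437) = (-4256 - 112*sqrt(2)) + 4437 = 181 - 112*sqrt(2)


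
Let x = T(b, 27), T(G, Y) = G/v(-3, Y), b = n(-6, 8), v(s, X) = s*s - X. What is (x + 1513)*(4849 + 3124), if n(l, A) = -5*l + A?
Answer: 108416854/9 ≈ 1.2046e+7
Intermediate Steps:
v(s, X) = s² - X
n(l, A) = A - 5*l
b = 38 (b = 8 - 5*(-6) = 8 + 30 = 38)
T(G, Y) = G/(9 - Y) (T(G, Y) = G/((-3)² - Y) = G/(9 - Y))
x = -19/9 (x = -1*38/(-9 + 27) = -1*38/18 = -1*38*1/18 = -19/9 ≈ -2.1111)
(x + 1513)*(4849 + 3124) = (-19/9 + 1513)*(4849 + 3124) = (13598/9)*7973 = 108416854/9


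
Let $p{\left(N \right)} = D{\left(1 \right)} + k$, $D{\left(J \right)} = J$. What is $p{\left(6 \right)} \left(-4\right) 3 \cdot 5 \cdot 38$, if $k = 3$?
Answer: $-9120$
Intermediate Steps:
$p{\left(N \right)} = 4$ ($p{\left(N \right)} = 1 + 3 = 4$)
$p{\left(6 \right)} \left(-4\right) 3 \cdot 5 \cdot 38 = 4 \left(-4\right) 3 \cdot 5 \cdot 38 = 4 \left(\left(-12\right) 5\right) 38 = 4 \left(-60\right) 38 = \left(-240\right) 38 = -9120$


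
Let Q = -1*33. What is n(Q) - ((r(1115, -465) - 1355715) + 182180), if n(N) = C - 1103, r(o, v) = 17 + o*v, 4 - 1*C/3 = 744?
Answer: 1688670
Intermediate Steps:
C = -2220 (C = 12 - 3*744 = 12 - 2232 = -2220)
Q = -33
n(N) = -3323 (n(N) = -2220 - 1103 = -3323)
n(Q) - ((r(1115, -465) - 1355715) + 182180) = -3323 - (((17 + 1115*(-465)) - 1355715) + 182180) = -3323 - (((17 - 518475) - 1355715) + 182180) = -3323 - ((-518458 - 1355715) + 182180) = -3323 - (-1874173 + 182180) = -3323 - 1*(-1691993) = -3323 + 1691993 = 1688670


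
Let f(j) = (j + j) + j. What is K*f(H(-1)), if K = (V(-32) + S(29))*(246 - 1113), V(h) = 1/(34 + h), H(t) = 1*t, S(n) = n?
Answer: 153459/2 ≈ 76730.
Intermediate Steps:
H(t) = t
f(j) = 3*j (f(j) = 2*j + j = 3*j)
K = -51153/2 (K = (1/(34 - 32) + 29)*(246 - 1113) = (1/2 + 29)*(-867) = (½ + 29)*(-867) = (59/2)*(-867) = -51153/2 ≈ -25577.)
K*f(H(-1)) = -153459*(-1)/2 = -51153/2*(-3) = 153459/2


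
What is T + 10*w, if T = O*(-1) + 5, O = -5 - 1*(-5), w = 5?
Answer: 55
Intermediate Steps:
O = 0 (O = -5 + 5 = 0)
T = 5 (T = 0*(-1) + 5 = 0 + 5 = 5)
T + 10*w = 5 + 10*5 = 5 + 50 = 55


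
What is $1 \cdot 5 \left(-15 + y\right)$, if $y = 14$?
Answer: $-5$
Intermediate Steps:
$1 \cdot 5 \left(-15 + y\right) = 1 \cdot 5 \left(-15 + 14\right) = 5 \left(-1\right) = -5$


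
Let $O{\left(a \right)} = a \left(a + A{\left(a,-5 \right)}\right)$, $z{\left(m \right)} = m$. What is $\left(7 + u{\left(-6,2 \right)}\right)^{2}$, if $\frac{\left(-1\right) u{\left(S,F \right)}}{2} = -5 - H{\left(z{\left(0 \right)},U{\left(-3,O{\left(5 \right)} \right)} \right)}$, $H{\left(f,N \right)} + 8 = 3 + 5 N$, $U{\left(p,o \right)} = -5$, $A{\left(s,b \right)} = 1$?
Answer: $1849$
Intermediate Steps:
$O{\left(a \right)} = a \left(1 + a\right)$ ($O{\left(a \right)} = a \left(a + 1\right) = a \left(1 + a\right)$)
$H{\left(f,N \right)} = -5 + 5 N$ ($H{\left(f,N \right)} = -8 + \left(3 + 5 N\right) = -5 + 5 N$)
$u{\left(S,F \right)} = -50$ ($u{\left(S,F \right)} = - 2 \left(-5 - \left(-5 + 5 \left(-5\right)\right)\right) = - 2 \left(-5 - \left(-5 - 25\right)\right) = - 2 \left(-5 - -30\right) = - 2 \left(-5 + 30\right) = \left(-2\right) 25 = -50$)
$\left(7 + u{\left(-6,2 \right)}\right)^{2} = \left(7 - 50\right)^{2} = \left(-43\right)^{2} = 1849$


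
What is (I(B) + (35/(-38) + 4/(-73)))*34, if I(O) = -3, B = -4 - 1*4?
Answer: -187493/1387 ≈ -135.18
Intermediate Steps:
B = -8 (B = -4 - 4 = -8)
(I(B) + (35/(-38) + 4/(-73)))*34 = (-3 + (35/(-38) + 4/(-73)))*34 = (-3 + (35*(-1/38) + 4*(-1/73)))*34 = (-3 + (-35/38 - 4/73))*34 = (-3 - 2707/2774)*34 = -11029/2774*34 = -187493/1387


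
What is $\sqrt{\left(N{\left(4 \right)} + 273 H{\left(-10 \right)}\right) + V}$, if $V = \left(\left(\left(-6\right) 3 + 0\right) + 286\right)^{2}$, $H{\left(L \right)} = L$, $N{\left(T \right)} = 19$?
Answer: $\sqrt{69113} \approx 262.89$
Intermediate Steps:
$V = 71824$ ($V = \left(\left(-18 + 0\right) + 286\right)^{2} = \left(-18 + 286\right)^{2} = 268^{2} = 71824$)
$\sqrt{\left(N{\left(4 \right)} + 273 H{\left(-10 \right)}\right) + V} = \sqrt{\left(19 + 273 \left(-10\right)\right) + 71824} = \sqrt{\left(19 - 2730\right) + 71824} = \sqrt{-2711 + 71824} = \sqrt{69113}$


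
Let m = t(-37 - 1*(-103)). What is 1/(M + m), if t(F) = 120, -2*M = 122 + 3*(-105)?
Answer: 2/433 ≈ 0.0046189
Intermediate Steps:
M = 193/2 (M = -(122 + 3*(-105))/2 = -(122 - 315)/2 = -½*(-193) = 193/2 ≈ 96.500)
m = 120
1/(M + m) = 1/(193/2 + 120) = 1/(433/2) = 2/433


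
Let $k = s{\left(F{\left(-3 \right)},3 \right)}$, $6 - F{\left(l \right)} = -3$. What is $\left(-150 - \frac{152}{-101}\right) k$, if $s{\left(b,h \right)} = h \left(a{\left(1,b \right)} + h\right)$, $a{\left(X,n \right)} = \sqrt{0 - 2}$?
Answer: $- \frac{134982}{101} - \frac{44994 i \sqrt{2}}{101} \approx -1336.5 - 630.01 i$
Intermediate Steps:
$a{\left(X,n \right)} = i \sqrt{2}$ ($a{\left(X,n \right)} = \sqrt{-2} = i \sqrt{2}$)
$F{\left(l \right)} = 9$ ($F{\left(l \right)} = 6 - -3 = 6 + 3 = 9$)
$s{\left(b,h \right)} = h \left(h + i \sqrt{2}\right)$ ($s{\left(b,h \right)} = h \left(i \sqrt{2} + h\right) = h \left(h + i \sqrt{2}\right)$)
$k = 9 + 3 i \sqrt{2}$ ($k = 3 \left(3 + i \sqrt{2}\right) = 9 + 3 i \sqrt{2} \approx 9.0 + 4.2426 i$)
$\left(-150 - \frac{152}{-101}\right) k = \left(-150 - \frac{152}{-101}\right) \left(9 + 3 i \sqrt{2}\right) = \left(-150 - - \frac{152}{101}\right) \left(9 + 3 i \sqrt{2}\right) = \left(-150 + \frac{152}{101}\right) \left(9 + 3 i \sqrt{2}\right) = - \frac{14998 \left(9 + 3 i \sqrt{2}\right)}{101} = - \frac{134982}{101} - \frac{44994 i \sqrt{2}}{101}$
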